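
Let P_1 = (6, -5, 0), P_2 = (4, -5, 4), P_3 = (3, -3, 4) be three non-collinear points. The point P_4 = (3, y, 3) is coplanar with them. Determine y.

The plane through P_1, P_2, P_3 has equation −8x − 4y − 4z = -28.
Substituting P_4: (-4)y + (-36) = -28, so y = -2.

-2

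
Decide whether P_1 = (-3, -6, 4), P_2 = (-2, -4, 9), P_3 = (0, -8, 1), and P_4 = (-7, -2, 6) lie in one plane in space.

A normal to the plane through P_1, P_2, P_3 is n = P_1P_2 × P_1P_3 = (4, 18, -8).
The plane has equation n·P = -152. For P_4: n·P_4 = -112.
-112 ≠ -152, so P_4 is off the plane.

No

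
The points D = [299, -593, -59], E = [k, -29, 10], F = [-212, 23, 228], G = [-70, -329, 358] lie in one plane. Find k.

-70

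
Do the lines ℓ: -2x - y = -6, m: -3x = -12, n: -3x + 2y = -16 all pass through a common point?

The three lines meet at one point iff the augmented coefficient matrix [aᵢ bᵢ cᵢ] has rank < 3, i.e. its determinant vanishes.
Here the determinant is 0.
It vanishes, so the lines are concurrent at (4, -2).

Yes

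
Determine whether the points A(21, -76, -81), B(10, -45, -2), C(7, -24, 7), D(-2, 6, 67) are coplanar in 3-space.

Yes

The four points are coplanar iff the 3×3 determinant with rows AB, AC, AD is zero.
Rows: (-11, 31, 79), (-14, 52, 88), (-23, 82, 148).
Expanding along the first row: (-11)(480) − (31)(-48) + (79)(48) = 0.
Zero determinant ⇒ coplanar.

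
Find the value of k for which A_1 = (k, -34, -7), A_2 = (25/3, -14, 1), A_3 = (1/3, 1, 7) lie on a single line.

19

Collinearity requires A_1A_2 × A_1A_3 = 0; each component is linear in k.
The y-component gives (6)k + (-114) = 0, so k = 19.
The remaining components then also vanish.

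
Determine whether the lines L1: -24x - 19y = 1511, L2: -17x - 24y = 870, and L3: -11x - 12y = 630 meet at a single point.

Yes

The three lines meet at one point iff the augmented coefficient matrix [aᵢ bᵢ cᵢ] has rank < 3, i.e. its determinant vanishes.
Here the determinant is 0.
It vanishes, so the lines are concurrent at (-78, 19).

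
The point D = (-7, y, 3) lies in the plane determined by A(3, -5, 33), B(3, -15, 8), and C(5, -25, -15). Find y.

-13

A normal to the plane is n = AB × AC = (-20, -50, 20).
D lies in the plane iff n · AD = 0.
This gives (-50)y + (-650) = 0, so y = -13.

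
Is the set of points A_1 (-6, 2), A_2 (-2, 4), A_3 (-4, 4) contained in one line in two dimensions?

A_1A_2 = (4, 2), A_1A_3 = (2, 2).
If collinear, A_1A_3 would be a scalar multiple of A_1A_2. But (4)·(2) ≠ (2)·(2) (difference 4), so they are not parallel; the points are not collinear.

No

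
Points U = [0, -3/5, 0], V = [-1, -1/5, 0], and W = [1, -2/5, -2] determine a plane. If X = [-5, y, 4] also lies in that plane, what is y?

Coplanarity requires UV · (UW × UX) = 0.
UV = (-1, 2/5, 0), UW = (1, 1/5, -2); the triple product is linear in y with coefficient -2 and constant term 2/5.
Setting it to zero: y = 1/5.

1/5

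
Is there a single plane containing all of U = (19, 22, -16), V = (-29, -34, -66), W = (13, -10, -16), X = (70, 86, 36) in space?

A normal to the plane through U, V, W is n = UV × UW = (-1600, 300, 1200).
The plane has equation n·P = -43000. For X: n·X = -43000.
Equal, so X lies in the plane and all four are coplanar.

Yes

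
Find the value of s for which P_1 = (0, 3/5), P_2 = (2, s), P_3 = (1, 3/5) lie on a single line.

Collinearity: (P_2 − P_1) must be parallel to (P_3 − P_1) = (1, 0).
Cross-multiplying the components: (s − 3/5)·(1) = (2)·(0).
Solving gives s = 3/5.

3/5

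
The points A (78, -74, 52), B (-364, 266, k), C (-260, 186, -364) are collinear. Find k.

Collinearity requires AB × AC = 0; each component is linear in k.
The x-component gives (-260)k + (-127920) = 0, so k = -492.
The remaining components then also vanish.

-492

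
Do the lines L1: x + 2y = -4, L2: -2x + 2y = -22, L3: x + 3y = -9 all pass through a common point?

Yes

Lines aᵢx + bᵢy = cᵢ with pairwise distinct directions are concurrent exactly when det[aᵢ bᵢ cᵢ] = 0.
Here the determinant is 0.
It vanishes, so the lines are concurrent at (6, -5).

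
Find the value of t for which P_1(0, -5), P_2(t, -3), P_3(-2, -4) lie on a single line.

-4

The three points are collinear iff det[P_1P_2; P_1P_3] = 0.
This determinant is linear in t: (1)t + (4) = 0, so t = -4.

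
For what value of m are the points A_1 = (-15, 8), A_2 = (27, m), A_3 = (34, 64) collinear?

Collinearity: (A_2 − A_1) must be parallel to (A_3 − A_1) = (49, 56).
Cross-multiplying the components: (m − 8)·(49) = (42)·(56).
Solving gives m = 56.

56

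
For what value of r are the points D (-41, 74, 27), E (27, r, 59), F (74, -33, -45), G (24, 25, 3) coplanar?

62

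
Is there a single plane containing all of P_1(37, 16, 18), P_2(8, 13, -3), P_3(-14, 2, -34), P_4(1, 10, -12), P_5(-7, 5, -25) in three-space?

The plane through P_1, P_2, P_3 has normal n = P_1P_2 × P_1P_3 = (-138, -437, 253) and equation n·P = -7544.
Checking the remaining points: n·P_4 = -7544, n·P_5 = -7544.
All equal -7544, so all 5 points lie in one plane.

Yes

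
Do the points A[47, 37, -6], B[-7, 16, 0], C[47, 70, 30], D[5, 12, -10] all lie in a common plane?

No

The four points are coplanar iff the 3×3 determinant with rows AB, AC, AD is zero.
Rows: (-54, -21, 6), (0, 33, 36), (-42, -25, -4).
Expanding along the first row: (-54)(768) − (-21)(1512) + (6)(1386) = -1404.
Nonzero ⇒ not coplanar.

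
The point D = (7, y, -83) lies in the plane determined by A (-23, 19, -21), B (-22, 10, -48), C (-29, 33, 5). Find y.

-31

Coplanarity requires AB · (AC × AD) = 0.
AB = (1, -9, -27), AC = (-6, 14, 26); the triple product is linear in y with coefficient 136 and constant term 4216.
Setting it to zero: y = -31.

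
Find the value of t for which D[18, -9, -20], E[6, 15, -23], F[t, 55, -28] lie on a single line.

-14

Direction DE = (-12, 24, -3). From the y-coordinate of F, the parameter along the line is τ = (55 − (-9))/24 = 8/3.
Then t = 18 + 8/3·(-12) = -14.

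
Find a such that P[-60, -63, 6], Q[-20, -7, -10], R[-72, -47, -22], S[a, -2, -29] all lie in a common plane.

-34

Normal to plane PQR: n = (-1312, 1312, 1312); plane equation n·X = 3936.
Requiring n·S = 3936: (-1312)a + (-40672) = 3936.
So a = -34.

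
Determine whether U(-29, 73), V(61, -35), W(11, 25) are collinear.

UV = (90, -108), UW = (40, -48).
Twice the signed area of △UVW is (90)(-48) − (-108)(40) = 0.
The triangle is degenerate (zero area), so the points are collinear.

Yes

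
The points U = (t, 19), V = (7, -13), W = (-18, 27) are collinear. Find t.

-13

Collinearity: (U − V) must be parallel to (W − V) = (-25, 40).
Cross-multiplying the components: (t − 7)·(40) = (32)·(-25).
Solving gives t = -13.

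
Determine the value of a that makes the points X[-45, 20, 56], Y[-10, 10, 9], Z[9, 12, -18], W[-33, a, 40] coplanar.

Normal to plane XYZ: n = (364, 52, 260); plane equation n·P = -780.
Requiring n·W = -780: (52)a + (-1612) = -780.
So a = 16.

16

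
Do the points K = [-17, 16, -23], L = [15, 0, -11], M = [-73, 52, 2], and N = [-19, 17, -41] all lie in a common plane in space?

With K as base: KL = (32, -16, 12), KM = (-56, 36, 25), KN = (-2, 1, -18).
KM × KN = (-673, -1058, 16).
KL · (KM × KN) = -4416.
Since -4416 ≠ 0, the four points are not coplanar.

No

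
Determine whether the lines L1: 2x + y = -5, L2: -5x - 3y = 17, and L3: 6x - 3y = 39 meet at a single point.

Yes

The three lines meet at one point iff the augmented coefficient matrix [aᵢ bᵢ cᵢ] has rank < 3, i.e. its determinant vanishes.
Here the determinant is 0.
It vanishes, so the lines are concurrent at (2, -9).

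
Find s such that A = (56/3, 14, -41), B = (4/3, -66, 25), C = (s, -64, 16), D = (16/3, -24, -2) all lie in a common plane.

20/3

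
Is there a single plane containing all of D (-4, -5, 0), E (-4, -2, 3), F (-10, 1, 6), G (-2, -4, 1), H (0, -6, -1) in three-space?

The plane through D, E, F has normal n = DE × DF = (0, -18, 18) and equation n·P = 90.
Checking the remaining points: n·G = 90, n·H = 90.
All equal 90, so all 5 points lie in one plane.

Yes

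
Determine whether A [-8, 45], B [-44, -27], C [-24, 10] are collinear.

No

AB = (-36, -72), AC = (-16, -35).
If collinear, AC would be a scalar multiple of AB. But (-36)·(-35) ≠ (-72)·(-16) (difference 108), so they are not parallel; the points are not collinear.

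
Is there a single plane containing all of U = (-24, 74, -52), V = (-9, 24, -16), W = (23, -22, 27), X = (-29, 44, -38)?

Yes

The four points are coplanar iff the 3×3 determinant with rows UV, UW, UX is zero.
Rows: (15, -50, 36), (47, -96, 79), (-5, -30, 14).
Expanding along the first row: (15)(1026) − (-50)(1053) + (36)(-1890) = 0.
Zero determinant ⇒ coplanar.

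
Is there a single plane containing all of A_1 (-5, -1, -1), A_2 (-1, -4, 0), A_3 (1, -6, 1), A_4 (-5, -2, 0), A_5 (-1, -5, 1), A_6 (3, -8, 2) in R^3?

The plane through A_1, A_2, A_3 has normal n = A_1A_2 × A_1A_3 = (-1, -2, -2) and equation n·P = 9.
Checking the remaining points: n·A_4 = 9, n·A_5 = 9, n·A_6 = 9.
All equal 9, so all 6 points lie in one plane.

Yes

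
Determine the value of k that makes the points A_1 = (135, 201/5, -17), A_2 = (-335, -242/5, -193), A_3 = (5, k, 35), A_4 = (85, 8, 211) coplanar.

Normal to plane A_1A_2A_4: n = (-25868, 115960, 10704); plane equation n·P = 987444.
Requiring n·A_3 = 987444: (115960)k + (245300) = 987444.
So k = 32/5.

32/5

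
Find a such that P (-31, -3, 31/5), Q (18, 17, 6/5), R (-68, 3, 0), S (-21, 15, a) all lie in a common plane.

-7/5

The points are coplanar iff PQ · (PR × PS) = 0.
Expanding, this is linear in a: (1034)a + (7238/5) = 0.
So a = -7/5.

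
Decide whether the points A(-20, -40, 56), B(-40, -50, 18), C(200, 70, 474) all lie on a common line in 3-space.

AB = (-20, -10, -38), AC = (220, 110, 418).
AB × AC = (0, 0, 0).
The cross product vanishes, so the three points are collinear.

Yes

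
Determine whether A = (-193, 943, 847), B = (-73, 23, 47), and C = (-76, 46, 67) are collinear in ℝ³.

Yes

AB = (120, -920, -800), AC = (117, -897, -780).
AB × AC = (0, 0, 0).
The cross product vanishes, so the three points are collinear.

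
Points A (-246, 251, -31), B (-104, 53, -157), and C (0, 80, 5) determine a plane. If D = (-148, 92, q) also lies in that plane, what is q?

-151

The plane through A, B, C has equation −28674x − 36108y + 24426z = -2766510.
Substituting D: (24426)q + (921816) = -2766510, so q = -151.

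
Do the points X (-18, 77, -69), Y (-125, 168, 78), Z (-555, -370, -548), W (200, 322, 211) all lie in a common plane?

A normal to the plane through X, Y, Z is n = XY × XZ = (22120, -130192, 96696).
The plane has equation n·P = -17094968. For W: n·W = -17094968.
Equal, so W lies in the plane and all four are coplanar.

Yes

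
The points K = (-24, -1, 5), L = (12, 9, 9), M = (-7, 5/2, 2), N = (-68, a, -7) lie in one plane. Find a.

-15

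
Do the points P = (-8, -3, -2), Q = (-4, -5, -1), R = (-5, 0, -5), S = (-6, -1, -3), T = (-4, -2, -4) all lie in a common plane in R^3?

The plane through P, Q, R has normal n = PQ × PR = (3, 15, 18) and equation n·X = -105.
Checking the remaining points: n·S = -87, n·T = -114.
Since n·S = -87 ≠ -105, S is off the plane and the points are not all coplanar.

No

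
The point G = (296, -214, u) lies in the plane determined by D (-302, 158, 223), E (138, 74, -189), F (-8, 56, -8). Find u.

The plane through D, E, F has equation −22620x − 19488y − 20184z = -748896.
Substituting G: (-20184)u + (-2525088) = -748896, so u = -88.

-88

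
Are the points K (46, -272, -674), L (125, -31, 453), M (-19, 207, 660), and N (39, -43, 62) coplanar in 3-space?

Yes

A normal to the plane through K, L, M is n = KL × KM = (-218339, -178641, 53506).
The plane has equation n·P = 2483714. For N: n·N = 2483714.
Equal, so N lies in the plane and all four are coplanar.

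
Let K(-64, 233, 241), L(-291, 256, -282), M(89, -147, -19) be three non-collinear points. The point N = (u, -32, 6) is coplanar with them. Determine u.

21

Coplanarity requires KL · (KM × KN) = 0.
KL = (-227, 23, -523), KM = (153, -380, -260); the triple product is linear in u with coefficient -204720 and constant term 4299120.
Setting it to zero: u = 21.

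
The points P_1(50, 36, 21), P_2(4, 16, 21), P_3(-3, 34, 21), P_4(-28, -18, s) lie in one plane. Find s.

21

Normal to plane P_1P_2P_3: n = (0, 0, -968); plane equation n·P = -20328.
Requiring n·P_4 = -20328: (-968)s + (0) = -20328.
So s = 21.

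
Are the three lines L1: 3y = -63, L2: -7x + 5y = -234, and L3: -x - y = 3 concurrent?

No

Lines aᵢx + bᵢy = cᵢ with pairwise distinct directions are concurrent exactly when det[aᵢ bᵢ cᵢ] = 0.
Here the determinant is 9.
Nonzero, so no common point exists.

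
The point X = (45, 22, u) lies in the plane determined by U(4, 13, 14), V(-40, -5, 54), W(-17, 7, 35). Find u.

-29

Coplanarity requires UV · (UW × UX) = 0.
UV = (-44, -18, 40), UW = (-21, -6, 21); the triple product is linear in u with coefficient -114 and constant term -3306.
Setting it to zero: u = -29.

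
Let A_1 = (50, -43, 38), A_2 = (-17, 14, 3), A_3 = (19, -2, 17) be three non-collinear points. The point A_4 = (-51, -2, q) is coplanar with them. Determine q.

The plane through A_1, A_2, A_3 has equation 238x − 322y − 980z = -11494.
Substituting A_4: (-980)q + (-11494) = -11494, so q = 0.

0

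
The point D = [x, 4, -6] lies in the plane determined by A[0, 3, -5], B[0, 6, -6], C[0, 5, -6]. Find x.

0

The plane through A, B, C has equation −1x = 0.
Substituting D: (-1)x + (0) = 0, so x = 0.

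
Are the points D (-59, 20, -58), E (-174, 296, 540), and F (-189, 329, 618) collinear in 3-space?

No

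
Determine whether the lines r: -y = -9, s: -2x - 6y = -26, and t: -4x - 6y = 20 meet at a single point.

Lines aᵢx + bᵢy = cᵢ with pairwise distinct directions are concurrent exactly when det[aᵢ bᵢ cᵢ] = 0.
Here the determinant is -36.
Nonzero, so no common point exists.

No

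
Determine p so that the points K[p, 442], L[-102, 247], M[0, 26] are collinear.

-192

Collinearity: (K − L) must be parallel to (M − L) = (102, -221).
Cross-multiplying the components: (p − (-102))·(-221) = (195)·(102).
Solving gives p = -192.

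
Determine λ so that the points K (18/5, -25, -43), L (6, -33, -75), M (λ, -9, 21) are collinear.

-6/5

Collinearity requires KL × KM = 0; each component is linear in λ.
The y-component gives (-32)λ + (-192/5) = 0, so λ = -6/5.
The remaining components then also vanish.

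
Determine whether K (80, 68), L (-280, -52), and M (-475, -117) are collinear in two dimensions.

Yes

KL = (-360, -120), KM = (-555, -185).
Checking proportionality: KM = 37/24·KL, so the vectors are parallel and the points are collinear.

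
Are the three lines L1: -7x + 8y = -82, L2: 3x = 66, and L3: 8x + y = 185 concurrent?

The three lines meet at one point iff the augmented coefficient matrix [aᵢ bᵢ cᵢ] has rank < 3, i.e. its determinant vanishes.
Here the determinant is 0.
It vanishes, so the lines are concurrent at (22, 9).

Yes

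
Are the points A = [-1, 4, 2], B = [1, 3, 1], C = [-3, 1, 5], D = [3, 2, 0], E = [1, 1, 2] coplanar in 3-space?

Yes

The plane through A, B, C has normal n = AB × AC = (-6, -4, -8) and equation n·P = -26.
Checking the remaining points: n·D = -26, n·E = -26.
All equal -26, so all 5 points lie in one plane.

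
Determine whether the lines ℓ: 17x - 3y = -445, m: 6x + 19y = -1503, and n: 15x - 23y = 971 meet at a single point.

No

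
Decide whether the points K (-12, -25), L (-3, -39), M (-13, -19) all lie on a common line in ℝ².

No

KL = (9, -14), KM = (-1, 6).
det[KL; KM] = (9)(6) − (-14)(-1) = 40.
The determinant is nonzero, so they are not collinear.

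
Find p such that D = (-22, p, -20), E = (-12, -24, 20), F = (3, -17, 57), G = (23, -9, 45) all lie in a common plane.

The points are coplanar iff DE · (DF × DG) = 0.
Expanding, this is linear in p: (-920)p + (-26680) = 0.
So p = -29.

-29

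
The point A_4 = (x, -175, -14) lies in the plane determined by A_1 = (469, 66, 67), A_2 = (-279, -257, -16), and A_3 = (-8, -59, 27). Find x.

-543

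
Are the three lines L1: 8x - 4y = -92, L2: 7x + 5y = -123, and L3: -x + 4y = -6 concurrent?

The three lines meet at one point iff the augmented coefficient matrix [aᵢ bᵢ cᵢ] has rank < 3, i.e. its determinant vanishes.
Here the determinant is 0.
It vanishes, so the lines are concurrent at (-14, -5).

Yes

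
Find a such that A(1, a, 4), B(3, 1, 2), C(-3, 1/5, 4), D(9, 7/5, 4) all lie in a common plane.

3/5

Coplanarity ⇔ det[AB; AC; AD] = 0.
Expanding, this is linear in a: (-24)a + (72/5) = 0.
So a = 3/5.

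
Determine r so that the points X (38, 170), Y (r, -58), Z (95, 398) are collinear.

The three points are collinear iff det[XY; XZ] = 0.
This determinant is linear in r: (228)r + (4332) = 0, so r = -19.

-19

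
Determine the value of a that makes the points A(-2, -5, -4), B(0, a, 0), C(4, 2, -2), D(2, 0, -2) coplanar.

-1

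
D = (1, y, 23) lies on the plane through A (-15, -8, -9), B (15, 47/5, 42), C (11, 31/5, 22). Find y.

Coplanarity requires AB · (AC × AD) = 0.
AB = (30, 87/5, 51), AC = (26, 71/5, 31); the triple product is linear in y with coefficient 396 and constant term -3168/5.
Setting it to zero: y = 8/5.

8/5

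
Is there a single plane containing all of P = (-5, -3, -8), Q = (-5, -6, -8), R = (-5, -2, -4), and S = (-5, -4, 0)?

The four points are coplanar iff the 3×3 determinant with rows PQ, PR, PS is zero.
Rows: (0, -3, 0), (0, 1, 4), (0, -1, 8).
Expanding along the first row: (0)(12) − (-3)(0) + (0)(0) = 0.
Zero determinant ⇒ coplanar.

Yes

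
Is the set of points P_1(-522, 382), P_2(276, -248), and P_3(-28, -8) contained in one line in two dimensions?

Yes

P_1P_2 = (798, -630), P_1P_3 = (494, -390).
det[P_1P_2; P_1P_3] = (798)(-390) − (-630)(494) = 0.
The determinant is zero, so the points are collinear.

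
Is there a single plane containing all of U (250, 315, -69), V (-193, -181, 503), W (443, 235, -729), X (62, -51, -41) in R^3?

No

A normal to the plane through U, V, W is n = UV × UW = (373120, -181984, 131168).
The plane has equation n·P = 26904448. For X: n·X = 27036736.
27036736 ≠ 26904448, so X is off the plane.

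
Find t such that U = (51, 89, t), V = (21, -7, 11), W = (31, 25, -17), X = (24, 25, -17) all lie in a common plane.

-73

Coplanarity ⇔ det[UV; UW; UX] = 0.
Expanding, this is linear in t: (-224)t + (-16352) = 0.
So t = -73.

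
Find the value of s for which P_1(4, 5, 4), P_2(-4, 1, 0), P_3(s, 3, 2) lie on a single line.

Collinearity requires P_1P_2 × P_1P_3 = 0; each component is linear in s.
The y-component gives (-4)s + (0) = 0, so s = 0.
The remaining components then also vanish.

0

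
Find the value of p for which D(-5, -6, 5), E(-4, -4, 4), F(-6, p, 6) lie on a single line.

-8

Direction DE = (1, 2, -1). From the x-coordinate of F, the parameter along the line is τ = (-6 − (-5))/1 = -1.
Then p = (-6) + (-1)·(2) = -8.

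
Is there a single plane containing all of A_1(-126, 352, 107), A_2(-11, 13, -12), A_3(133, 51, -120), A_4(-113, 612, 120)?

Yes

The four points are coplanar iff the 3×3 determinant with rows A_1A_2, A_1A_3, A_1A_4 is zero.
Rows: (115, -339, -119), (259, -301, -227), (13, 260, 13).
Expanding along the first row: (115)(55107) − (-339)(6318) + (-119)(71253) = 0.
Zero determinant ⇒ coplanar.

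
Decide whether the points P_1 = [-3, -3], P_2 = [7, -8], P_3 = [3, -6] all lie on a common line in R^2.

P_1P_2 = (10, -5), P_1P_3 = (6, -3).
Checking proportionality: P_1P_3 = 3/5·P_1P_2, so the vectors are parallel and the points are collinear.

Yes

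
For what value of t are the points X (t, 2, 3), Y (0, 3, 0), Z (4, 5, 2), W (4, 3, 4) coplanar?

2

Coplanarity ⇔ det[XY; XZ; XW] = 0.
Expanding, this is linear in t: (-8)t + (16) = 0.
So t = 2.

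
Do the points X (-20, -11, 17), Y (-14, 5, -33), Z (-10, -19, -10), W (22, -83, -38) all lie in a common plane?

The four points are coplanar iff the 3×3 determinant with rows XY, XZ, XW is zero.
Rows: (6, 16, -50), (10, -8, -27), (42, -72, -55).
Expanding along the first row: (6)(-1504) − (16)(584) + (-50)(-384) = 832.
Nonzero ⇒ not coplanar.

No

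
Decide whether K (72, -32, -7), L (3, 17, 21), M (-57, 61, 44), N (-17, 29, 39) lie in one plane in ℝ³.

No

A normal to the plane through K, L, M is n = KL × KM = (-105, -93, -96).
The plane has equation n·P = -3912. For N: n·N = -4656.
-4656 ≠ -3912, so N is off the plane.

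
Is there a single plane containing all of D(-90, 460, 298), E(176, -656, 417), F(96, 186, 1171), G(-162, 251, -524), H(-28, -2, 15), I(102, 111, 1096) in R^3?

No

The plane through D, E, F has normal n = DE × DF = (-941662, -210084, 134692) and equation n·P = 28249156.
Checking the remaining points: n·G = 29239552, n·H = 28807084, n·I = 28253584.
Since n·G = 29239552 ≠ 28249156, G is off the plane and the points are not all coplanar.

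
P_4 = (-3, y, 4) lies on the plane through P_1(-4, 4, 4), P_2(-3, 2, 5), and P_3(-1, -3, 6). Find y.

1

The plane through P_1, P_2, P_3 has equation 3x + 1y − 1z = -12.
Substituting P_4: (1)y + (-13) = -12, so y = 1.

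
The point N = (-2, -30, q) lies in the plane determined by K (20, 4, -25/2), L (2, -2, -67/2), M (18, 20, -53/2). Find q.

-39/2

A normal to the plane is n = KL × KM = (420, -210, -300).
N lies in the plane iff n · KN = 0.
This gives (-300)q + (-5850) = 0, so q = -39/2.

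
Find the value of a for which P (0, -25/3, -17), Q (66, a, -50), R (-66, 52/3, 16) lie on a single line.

-34

Collinearity requires PQ × PR = 0; each component is linear in a.
The x-component gives (33)a + (1122) = 0, so a = -34.
The remaining components then also vanish.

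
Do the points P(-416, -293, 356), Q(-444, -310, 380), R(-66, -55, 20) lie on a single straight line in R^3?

No

PQ = (-28, -17, 24), PR = (350, 238, -336).
PQ × PR = (0, -1008, -714).
The cross product is nonzero, so the points do not lie on one line.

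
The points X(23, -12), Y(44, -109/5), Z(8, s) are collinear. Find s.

-5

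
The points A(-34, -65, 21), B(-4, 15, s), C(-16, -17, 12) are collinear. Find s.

Collinearity requires AB × AC = 0; each component is linear in s.
The x-component gives (-48)s + (288) = 0, so s = 6.
The remaining components then also vanish.

6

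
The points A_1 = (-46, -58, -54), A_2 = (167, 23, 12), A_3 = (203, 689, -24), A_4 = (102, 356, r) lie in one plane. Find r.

-34

The points are coplanar iff A_1A_2 · (A_1A_3 × A_1A_4) = 0.
Expanding, this is linear in r: (138942)r + (4724028) = 0.
So r = -34.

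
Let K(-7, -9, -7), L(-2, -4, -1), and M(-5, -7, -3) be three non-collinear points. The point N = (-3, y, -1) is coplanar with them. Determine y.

-5

A normal to the plane is n = KL × KM = (8, -8, 0).
N lies in the plane iff n · KN = 0.
This gives (-8)y + (-40) = 0, so y = -5.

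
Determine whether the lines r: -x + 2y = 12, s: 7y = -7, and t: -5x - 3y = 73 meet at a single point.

The three lines meet at one point iff the augmented coefficient matrix [aᵢ bᵢ cᵢ] has rank < 3, i.e. its determinant vanishes.
Here the determinant is 0.
It vanishes, so the lines are concurrent at (-14, -1).

Yes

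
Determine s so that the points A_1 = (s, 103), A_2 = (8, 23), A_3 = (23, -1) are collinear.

-42

Collinearity: (A_1 − A_2) must be parallel to (A_3 − A_2) = (15, -24).
Cross-multiplying the components: (s − 8)·(-24) = (80)·(15).
Solving gives s = -42.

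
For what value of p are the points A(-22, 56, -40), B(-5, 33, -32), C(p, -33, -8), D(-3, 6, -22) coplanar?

13

Normal to plane ABD: n = (-14, -154, -413); plane equation n·P = 8204.
Requiring n·C = 8204: (-14)p + (8386) = 8204.
So p = 13.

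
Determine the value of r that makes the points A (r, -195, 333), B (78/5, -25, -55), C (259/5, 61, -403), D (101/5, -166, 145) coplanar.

-21/5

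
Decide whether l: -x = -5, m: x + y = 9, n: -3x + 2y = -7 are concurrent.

Lines aᵢx + bᵢy = cᵢ with pairwise distinct directions are concurrent exactly when det[aᵢ bᵢ cᵢ] = 0.
Here the determinant is 0.
It vanishes, so the lines are concurrent at (5, 4).

Yes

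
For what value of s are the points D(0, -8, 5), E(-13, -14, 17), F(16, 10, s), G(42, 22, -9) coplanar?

Normal to plane DEG: n = (-276, 322, -138); plane equation n·P = -3266.
Requiring n·F = -3266: (-138)s + (-1196) = -3266.
So s = 15.

15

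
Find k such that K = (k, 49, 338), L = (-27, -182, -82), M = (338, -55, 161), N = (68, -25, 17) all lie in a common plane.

Coplanarity ⇔ det[KL; KM; KN] = 0.
Expanding, this is linear in k: (25578)k + (-15295644) = 0.
So k = 598.

598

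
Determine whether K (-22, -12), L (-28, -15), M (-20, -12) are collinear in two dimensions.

No

KL = (-6, -3), KM = (2, 0).
If collinear, KM would be a scalar multiple of KL. But (-6)·(0) ≠ (-3)·(2) (difference 6), so they are not parallel; the points are not collinear.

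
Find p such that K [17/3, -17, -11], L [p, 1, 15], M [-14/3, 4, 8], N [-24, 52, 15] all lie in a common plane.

-13/3

Coplanarity ⇔ det[KL; KM; KN] = 0.
Expanding, this is linear in p: (-765)p + (-3315) = 0.
So p = -13/3.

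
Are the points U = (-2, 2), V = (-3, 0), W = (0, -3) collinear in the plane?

No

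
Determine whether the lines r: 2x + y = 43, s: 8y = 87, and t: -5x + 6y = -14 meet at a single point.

No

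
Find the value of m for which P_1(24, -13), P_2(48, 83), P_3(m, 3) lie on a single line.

The three points are collinear iff det[P_1P_2; P_1P_3] = 0.
This determinant is linear in m: (-96)m + (2688) = 0, so m = 28.

28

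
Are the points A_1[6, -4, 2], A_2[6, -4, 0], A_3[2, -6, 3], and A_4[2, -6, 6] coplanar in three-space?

With A_1 as base: A_1A_2 = (0, 0, -2), A_1A_3 = (-4, -2, 1), A_1A_4 = (-4, -2, 4).
A_1A_3 × A_1A_4 = (-6, 12, 0).
A_1A_2 · (A_1A_3 × A_1A_4) = 0.
The scalar triple product vanishes, so the four points are coplanar.

Yes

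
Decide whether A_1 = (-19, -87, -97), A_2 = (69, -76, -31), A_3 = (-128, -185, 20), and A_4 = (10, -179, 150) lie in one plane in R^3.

Yes

A normal to the plane through A_1, A_2, A_3 is n = A_1A_2 × A_1A_3 = (7755, -17490, -7425).
The plane has equation n·P = 2094510. For A_4: n·A_4 = 2094510.
Equal, so A_4 lies in the plane and all four are coplanar.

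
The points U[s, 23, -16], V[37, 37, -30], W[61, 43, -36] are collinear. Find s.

-19

Direction VW = (24, 6, -6). From the y-coordinate of U, the parameter along the line is τ = (23 − 37)/6 = -7/3.
Then s = 37 + (-7/3)·(24) = -19.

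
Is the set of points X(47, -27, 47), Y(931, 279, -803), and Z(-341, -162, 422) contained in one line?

No

XY = (884, 306, -850), XZ = (-388, -135, 375).
Comparing components 3 and 1: (-850)(-388) − (884)(375) = -1700 ≠ 0, so XY and XZ are not parallel and the points are not collinear.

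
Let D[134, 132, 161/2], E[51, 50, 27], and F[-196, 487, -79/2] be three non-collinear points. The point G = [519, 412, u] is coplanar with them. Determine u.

A normal to the plane is n = DE × DF = (57665/2, 7695, -56525).
G lies in the plane iff n · DG = 0.
This gives (-56525)u + (17805375) = 0, so u = 315.

315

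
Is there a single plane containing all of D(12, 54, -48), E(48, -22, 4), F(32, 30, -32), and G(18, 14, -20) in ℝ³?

A normal to the plane through D, E, F is n = DE × DF = (32, 464, 656).
The plane has equation n·P = -6048. For G: n·G = -6048.
Equal, so G lies in the plane and all four are coplanar.

Yes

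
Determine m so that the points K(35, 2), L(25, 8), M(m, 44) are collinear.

-35

Collinearity: (M − K) must be parallel to (L − K) = (-10, 6).
Cross-multiplying the components: (m − 35)·(6) = (42)·(-10).
Solving gives m = -35.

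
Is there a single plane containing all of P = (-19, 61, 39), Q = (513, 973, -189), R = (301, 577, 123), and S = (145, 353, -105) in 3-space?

A normal to the plane through P, Q, R is n = PQ × PR = (194256, -117648, -17328).
The plane has equation n·X = -11543184. For S: n·S = -11543184.
Equal, so S lies in the plane and all four are coplanar.

Yes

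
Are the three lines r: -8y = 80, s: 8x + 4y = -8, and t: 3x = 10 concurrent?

Intersecting r and s: solving the 2×2 system gives (x, y) = (4, -10).
Substitute into t: (3)(4) + (0)(-10) = 12.
But t requires 10 ≠ 12, so the three lines have no common point.

No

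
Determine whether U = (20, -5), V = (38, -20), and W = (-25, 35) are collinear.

No

UV = (18, -15), UW = (-45, 40).
If collinear, UW would be a scalar multiple of UV. But (18)·(40) ≠ (-15)·(-45) (difference 45), so they are not parallel; the points are not collinear.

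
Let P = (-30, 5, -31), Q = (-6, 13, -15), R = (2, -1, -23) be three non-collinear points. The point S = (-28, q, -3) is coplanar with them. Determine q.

39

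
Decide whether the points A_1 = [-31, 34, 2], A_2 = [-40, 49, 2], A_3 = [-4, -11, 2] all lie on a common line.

Yes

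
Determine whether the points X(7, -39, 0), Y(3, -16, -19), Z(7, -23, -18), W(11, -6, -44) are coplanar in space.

Yes

The four points are coplanar iff the 3×3 determinant with rows XY, XZ, XW is zero.
Rows: (-4, 23, -19), (0, 16, -18), (4, 33, -44).
Expanding along the first row: (-4)(-110) − (23)(72) + (-19)(-64) = 0.
Zero determinant ⇒ coplanar.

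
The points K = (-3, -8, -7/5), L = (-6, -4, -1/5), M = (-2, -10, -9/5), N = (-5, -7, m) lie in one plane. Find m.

The points are coplanar iff KL · (KM × KN) = 0.
Expanding, this is linear in m: (2)m + (6/5) = 0.
So m = -3/5.

-3/5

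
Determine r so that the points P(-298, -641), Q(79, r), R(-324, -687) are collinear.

26

Collinearity: (Q − P) must be parallel to (R − P) = (-26, -46).
Cross-multiplying the components: (r − (-641))·(-26) = (377)·(-46).
Solving gives r = 26.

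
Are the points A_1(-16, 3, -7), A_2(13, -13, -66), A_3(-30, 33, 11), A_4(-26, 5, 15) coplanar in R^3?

With A_1 as base: A_1A_2 = (29, -16, -59), A_1A_3 = (-14, 30, 18), A_1A_4 = (-10, 2, 22).
A_1A_3 × A_1A_4 = (624, 128, 272).
A_1A_2 · (A_1A_3 × A_1A_4) = 0.
The scalar triple product vanishes, so the four points are coplanar.

Yes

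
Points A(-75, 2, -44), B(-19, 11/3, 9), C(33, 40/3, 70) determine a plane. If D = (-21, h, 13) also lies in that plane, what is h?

23/3

A normal to the plane is n = AB × AC = (-1232/3, -660, 1364/3).
D lies in the plane iff n · AD = 0.
This gives (-660)h + (5060) = 0, so h = 23/3.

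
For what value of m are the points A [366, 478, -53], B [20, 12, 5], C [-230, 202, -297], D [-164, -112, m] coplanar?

-45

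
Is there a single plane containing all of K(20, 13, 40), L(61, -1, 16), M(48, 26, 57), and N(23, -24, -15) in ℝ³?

Yes

With K as base: KL = (41, -14, -24), KM = (28, 13, 17), KN = (3, -37, -55).
KM × KN = (-86, 1591, -1075).
KL · (KM × KN) = 0.
The scalar triple product vanishes, so the four points are coplanar.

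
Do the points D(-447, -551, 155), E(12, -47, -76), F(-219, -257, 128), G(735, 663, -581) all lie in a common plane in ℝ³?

No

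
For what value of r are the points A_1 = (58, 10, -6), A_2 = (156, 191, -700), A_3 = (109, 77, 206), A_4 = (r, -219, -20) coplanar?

Normal to plane A_1A_2A_3: n = (84870, -56170, -2665); plane equation n·P = 4376750.
Requiring n·A_4 = 4376750: (84870)r + (12354530) = 4376750.
So r = -94.

-94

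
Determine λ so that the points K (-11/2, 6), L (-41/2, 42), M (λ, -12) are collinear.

2

The three points are collinear iff det[KL; KM] = 0.
This determinant is linear in λ: (-36)λ + (72) = 0, so λ = 2.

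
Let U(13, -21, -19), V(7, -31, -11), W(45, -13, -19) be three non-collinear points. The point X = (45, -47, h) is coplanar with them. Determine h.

13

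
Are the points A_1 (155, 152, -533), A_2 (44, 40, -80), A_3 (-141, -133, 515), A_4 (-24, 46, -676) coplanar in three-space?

The four points are coplanar iff the 3×3 determinant with rows A_1A_2, A_1A_3, A_1A_4 is zero.
Rows: (-111, -112, 453), (-296, -285, 1048), (-179, -106, -143).
Expanding along the first row: (-111)(151843) − (-112)(229920) + (453)(-19639) = 0.
Zero determinant ⇒ coplanar.

Yes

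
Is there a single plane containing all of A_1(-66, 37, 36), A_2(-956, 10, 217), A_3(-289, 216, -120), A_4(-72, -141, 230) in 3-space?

With A_1 as base: A_1A_2 = (-890, -27, 181), A_1A_3 = (-223, 179, -156), A_1A_4 = (-6, -178, 194).
A_1A_3 × A_1A_4 = (6958, 44198, 40768).
A_1A_2 · (A_1A_3 × A_1A_4) = -6958.
Since -6958 ≠ 0, the four points are not coplanar.

No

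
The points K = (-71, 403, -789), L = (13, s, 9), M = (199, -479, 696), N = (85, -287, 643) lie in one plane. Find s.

23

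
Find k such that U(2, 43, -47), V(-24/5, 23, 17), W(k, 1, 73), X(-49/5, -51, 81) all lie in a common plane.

-53/5

Normal to plane UVX: n = (3456, 576/5, 2016/5); plane equation n·P = -35424/5.
Requiring n·W = -35424/5: (3456)k + (147744/5) = -35424/5.
So k = -53/5.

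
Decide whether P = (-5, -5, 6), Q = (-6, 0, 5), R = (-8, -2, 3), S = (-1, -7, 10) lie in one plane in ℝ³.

A normal to the plane through P, Q, R is n = PQ × PR = (-12, 0, 12).
The plane has equation n·X = 132. For S: n·S = 132.
Equal, so S lies in the plane and all four are coplanar.

Yes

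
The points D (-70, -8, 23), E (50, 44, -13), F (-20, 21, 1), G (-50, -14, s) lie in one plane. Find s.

31

The points are coplanar iff DE · (DF × DG) = 0.
Expanding, this is linear in s: (880)s + (-27280) = 0.
So s = 31.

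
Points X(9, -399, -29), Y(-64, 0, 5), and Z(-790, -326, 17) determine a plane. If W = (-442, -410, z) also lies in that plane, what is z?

-7

The plane through X, Y, Z has equation 15872x − 23808y + 313472z = 551552.
Substituting W: (313472)z + (2745856) = 551552, so z = -7.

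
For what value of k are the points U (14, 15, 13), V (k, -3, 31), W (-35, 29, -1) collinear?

Direction UW = (-49, 14, -14). From the y-coordinate of V, the parameter along the line is τ = (-3 − 15)/14 = -9/7.
Then k = 14 + (-9/7)·(-49) = 77.

77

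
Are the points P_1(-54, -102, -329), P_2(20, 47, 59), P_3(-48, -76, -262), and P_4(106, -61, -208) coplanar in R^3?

With P_1 as base: P_1P_2 = (74, 149, 388), P_1P_3 = (6, 26, 67), P_1P_4 = (160, 41, 121).
P_1P_3 × P_1P_4 = (399, 9994, -3914).
P_1P_2 · (P_1P_3 × P_1P_4) = 0.
The scalar triple product vanishes, so the four points are coplanar.

Yes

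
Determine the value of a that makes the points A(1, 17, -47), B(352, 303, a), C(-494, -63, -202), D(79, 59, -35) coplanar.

-34

Normal to plane ACD: n = (5550, -6150, -14550); plane equation n·P = 584850.
Requiring n·B = 584850: (-14550)a + (90150) = 584850.
So a = -34.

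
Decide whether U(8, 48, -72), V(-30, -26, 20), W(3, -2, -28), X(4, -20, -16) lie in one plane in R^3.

The four points are coplanar iff the 3×3 determinant with rows UV, UW, UX is zero.
Rows: (-38, -74, 92), (-5, -50, 44), (-4, -68, 56).
Expanding along the first row: (-38)(192) − (-74)(-104) + (92)(140) = -2112.
Nonzero ⇒ not coplanar.

No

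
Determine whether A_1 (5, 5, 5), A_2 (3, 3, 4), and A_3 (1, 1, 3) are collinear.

Yes

A_1A_2 = (-2, -2, -1), A_1A_3 = (-4, -4, -2).
A_1A_2 × A_1A_3 = (0, 0, 0).
The cross product vanishes, so the three points are collinear.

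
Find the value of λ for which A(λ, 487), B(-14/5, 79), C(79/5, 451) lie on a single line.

88/5

Collinearity: (A − B) must be parallel to (C − B) = (93/5, 372).
Cross-multiplying the components: (λ − (-14/5))·(372) = (408)·(93/5).
Solving gives λ = 88/5.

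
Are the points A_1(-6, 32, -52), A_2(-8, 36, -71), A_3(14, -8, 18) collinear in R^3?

No

A_1A_2 = (-2, 4, -19), A_1A_3 = (20, -40, 70).
A_1A_2 × A_1A_3 = (-480, -240, 0).
The cross product is nonzero, so the points do not lie on one line.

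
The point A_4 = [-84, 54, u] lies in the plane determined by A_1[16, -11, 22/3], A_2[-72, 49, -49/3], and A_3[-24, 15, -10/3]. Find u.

-58/3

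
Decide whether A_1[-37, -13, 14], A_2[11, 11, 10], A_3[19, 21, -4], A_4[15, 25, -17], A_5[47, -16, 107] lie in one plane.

The plane through A_1, A_2, A_3 has normal n = A_1A_2 × A_1A_3 = (-296, 640, 288) and equation n·P = 6664.
Checking the remaining points: n·A_4 = 6664, n·A_5 = 6664.
All equal 6664, so all 5 points lie in one plane.

Yes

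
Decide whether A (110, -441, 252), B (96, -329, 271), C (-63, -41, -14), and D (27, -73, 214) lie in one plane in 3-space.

The four points are coplanar iff the 3×3 determinant with rows AB, AC, AD is zero.
Rows: (-14, 112, 19), (-173, 400, -266), (-83, 368, -38).
Expanding along the first row: (-14)(82688) − (112)(-15504) + (19)(-30464) = 0.
Zero determinant ⇒ coplanar.

Yes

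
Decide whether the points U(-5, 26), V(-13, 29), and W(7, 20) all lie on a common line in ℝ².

UV = (-8, 3), UW = (12, -6).
Twice the signed area of △UVW is (-8)(-6) − (3)(12) = 12.
The area is nonzero, so the three points are not collinear.

No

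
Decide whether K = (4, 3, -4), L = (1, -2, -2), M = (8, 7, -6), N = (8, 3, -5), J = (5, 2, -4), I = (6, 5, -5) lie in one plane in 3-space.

Yes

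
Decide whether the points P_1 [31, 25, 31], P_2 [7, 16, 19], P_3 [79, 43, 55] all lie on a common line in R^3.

Yes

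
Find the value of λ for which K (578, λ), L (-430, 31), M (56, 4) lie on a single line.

The three points are collinear iff det[KL; KM] = 0.
This determinant is linear in λ: (486)λ + (12150) = 0, so λ = -25.

-25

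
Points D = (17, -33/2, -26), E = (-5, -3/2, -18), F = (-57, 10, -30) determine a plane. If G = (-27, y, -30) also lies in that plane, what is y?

Coplanarity requires DE · (DF × DG) = 0.
DE = (-22, 15, 8), DF = (-74, 53/2, -4); the triple product is linear in y with coefficient -680 and constant term -1360.
Setting it to zero: y = -2.

-2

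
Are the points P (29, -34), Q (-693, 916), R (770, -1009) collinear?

PQ = (-722, 950), PR = (741, -975).
Checking proportionality: PR = -39/38·PQ, so the vectors are parallel and the points are collinear.

Yes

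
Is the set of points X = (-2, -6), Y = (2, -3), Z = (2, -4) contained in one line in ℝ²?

XY = (4, 3), XZ = (4, 2).
If collinear, XZ would be a scalar multiple of XY. But (4)·(2) ≠ (3)·(4) (difference -4), so they are not parallel; the points are not collinear.

No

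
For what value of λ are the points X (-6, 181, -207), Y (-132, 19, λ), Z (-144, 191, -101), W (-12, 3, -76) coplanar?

11

The points are coplanar iff XY · (XZ × XW) = 0.
Expanding, this is linear in λ: (24624)λ + (-270864) = 0.
So λ = 11.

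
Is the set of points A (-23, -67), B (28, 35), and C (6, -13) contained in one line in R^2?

No

AB = (51, 102), AC = (29, 54).
Twice the signed area of △ABC is (51)(54) − (102)(29) = -204.
The area is nonzero, so the three points are not collinear.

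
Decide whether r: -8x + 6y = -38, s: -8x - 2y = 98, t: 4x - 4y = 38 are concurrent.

Lines aᵢx + bᵢy = cᵢ with pairwise distinct directions are concurrent exactly when det[aᵢ bᵢ cᵢ] = 0.
Here the determinant is 128.
Nonzero, so no common point exists.

No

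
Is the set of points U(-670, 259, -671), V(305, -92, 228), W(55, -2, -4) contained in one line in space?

No

UV = (975, -351, 899), UW = (725, -261, 667).
UV × UW = (522, 1450, 0).
The cross product is nonzero, so the points do not lie on one line.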